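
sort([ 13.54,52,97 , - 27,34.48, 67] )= [-27, 13.54, 34.48 , 52, 67, 97] 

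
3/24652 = 3/24652 =0.00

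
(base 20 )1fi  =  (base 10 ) 718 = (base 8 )1316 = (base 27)qg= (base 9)877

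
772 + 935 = 1707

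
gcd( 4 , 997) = 1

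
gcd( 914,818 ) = 2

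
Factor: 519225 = 3^1*5^2*7^1*23^1*43^1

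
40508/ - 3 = -40508/3 = -13502.67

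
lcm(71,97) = 6887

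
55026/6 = 9171 = 9171.00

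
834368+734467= 1568835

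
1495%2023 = 1495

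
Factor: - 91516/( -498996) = 137/747=3^ ( - 2 )*83^( - 1)* 137^1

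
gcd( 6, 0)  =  6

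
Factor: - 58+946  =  888= 2^3*3^1*37^1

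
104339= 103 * 1013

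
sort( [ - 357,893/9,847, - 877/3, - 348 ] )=[ - 357, - 348 , - 877/3, 893/9,847]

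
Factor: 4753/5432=2^(-3)*7^1 = 7/8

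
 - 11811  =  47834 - 59645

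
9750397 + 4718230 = 14468627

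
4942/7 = 706 =706.00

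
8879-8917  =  -38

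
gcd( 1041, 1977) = 3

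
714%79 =3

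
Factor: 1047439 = 53^1*19763^1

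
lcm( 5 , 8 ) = 40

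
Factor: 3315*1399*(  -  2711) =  - 3^1 * 5^1 * 13^1 * 17^1*1399^1*2711^1 = - 12572764035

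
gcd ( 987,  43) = 1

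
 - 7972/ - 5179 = 1 + 2793/5179 = 1.54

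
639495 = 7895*81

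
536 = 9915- 9379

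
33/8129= 3/739 = 0.00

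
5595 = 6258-663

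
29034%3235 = 3154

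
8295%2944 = 2407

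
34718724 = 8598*4038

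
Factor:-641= - 641^1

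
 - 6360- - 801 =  - 5559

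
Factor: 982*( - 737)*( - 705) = 2^1 * 3^1*5^1*11^1*47^1*67^1*491^1 = 510232470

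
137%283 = 137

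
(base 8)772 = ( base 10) 506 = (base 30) GQ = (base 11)420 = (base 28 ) i2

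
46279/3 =15426 + 1/3 = 15426.33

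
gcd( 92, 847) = 1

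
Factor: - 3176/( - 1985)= 8/5 = 2^3*5^(-1)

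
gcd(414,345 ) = 69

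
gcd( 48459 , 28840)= 1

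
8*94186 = 753488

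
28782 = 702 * 41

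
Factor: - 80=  - 2^4 * 5^1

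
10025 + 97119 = 107144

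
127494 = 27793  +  99701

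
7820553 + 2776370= 10596923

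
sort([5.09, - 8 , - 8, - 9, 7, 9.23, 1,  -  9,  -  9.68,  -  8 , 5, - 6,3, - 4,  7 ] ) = [ - 9.68, - 9,- 9, - 8, - 8, - 8,- 6, - 4 , 1, 3, 5,  5.09, 7, 7, 9.23]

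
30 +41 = 71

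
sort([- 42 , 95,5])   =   [-42 , 5,95]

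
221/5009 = 221/5009 = 0.04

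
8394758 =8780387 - 385629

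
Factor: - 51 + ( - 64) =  - 115 = -  5^1*23^1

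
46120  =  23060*2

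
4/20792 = 1/5198 = 0.00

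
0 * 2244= 0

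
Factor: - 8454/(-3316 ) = 2^( - 1)*3^1*829^( - 1 )*1409^1 = 4227/1658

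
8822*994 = 8769068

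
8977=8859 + 118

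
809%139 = 114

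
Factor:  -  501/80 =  - 2^( - 4 )*3^1*5^( - 1)*167^1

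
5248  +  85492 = 90740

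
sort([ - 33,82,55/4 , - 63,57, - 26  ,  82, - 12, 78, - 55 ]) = [ - 63, - 55, - 33, - 26, - 12, 55/4, 57,78, 82,82]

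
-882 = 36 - 918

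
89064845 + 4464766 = 93529611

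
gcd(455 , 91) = 91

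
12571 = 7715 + 4856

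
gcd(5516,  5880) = 28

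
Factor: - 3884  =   - 2^2 * 971^1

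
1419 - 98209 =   -  96790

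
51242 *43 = 2203406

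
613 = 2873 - 2260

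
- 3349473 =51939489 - 55288962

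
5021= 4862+159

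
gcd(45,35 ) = 5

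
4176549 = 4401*949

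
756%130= 106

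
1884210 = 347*5430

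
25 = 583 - 558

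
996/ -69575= - 1 + 68579/69575 = - 0.01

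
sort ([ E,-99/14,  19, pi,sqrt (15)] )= [-99/14, E,pi,sqrt (15),19 ] 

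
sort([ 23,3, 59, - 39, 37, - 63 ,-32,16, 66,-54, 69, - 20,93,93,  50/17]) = [ - 63  , - 54, - 39, - 32, - 20, 50/17, 3, 16, 23  ,  37 , 59, 66, 69, 93, 93]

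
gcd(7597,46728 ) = 1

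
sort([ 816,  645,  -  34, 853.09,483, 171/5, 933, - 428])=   [ - 428, - 34, 171/5,  483, 645, 816, 853.09,933 ]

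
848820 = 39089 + 809731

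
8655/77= 112 + 31/77 = 112.40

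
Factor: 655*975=3^1*5^3 * 13^1*131^1=638625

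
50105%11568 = 3833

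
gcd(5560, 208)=8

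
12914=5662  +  7252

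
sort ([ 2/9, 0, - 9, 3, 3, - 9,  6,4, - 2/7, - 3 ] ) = [ - 9, - 9, - 3,-2/7, 0 , 2/9 , 3,3, 4,6] 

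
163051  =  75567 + 87484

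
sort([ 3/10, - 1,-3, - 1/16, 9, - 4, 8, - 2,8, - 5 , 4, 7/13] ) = [-5, - 4, - 3, -2,- 1, - 1/16,3/10,7/13, 4, 8,8, 9 ]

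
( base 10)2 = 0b10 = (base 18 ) 2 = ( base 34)2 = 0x2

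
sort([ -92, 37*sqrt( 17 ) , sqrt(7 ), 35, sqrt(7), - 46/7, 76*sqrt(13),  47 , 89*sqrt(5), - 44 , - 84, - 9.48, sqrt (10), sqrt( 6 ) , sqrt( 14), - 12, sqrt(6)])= [- 92 ,-84, - 44, - 12 ,-9.48, - 46/7,sqrt( 6) , sqrt( 6),sqrt( 7), sqrt( 7),sqrt( 10), sqrt( 14), 35,47, 37*sqrt( 17),89*sqrt ( 5) , 76*sqrt(13) ] 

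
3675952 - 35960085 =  - 32284133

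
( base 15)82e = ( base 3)2112022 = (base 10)1844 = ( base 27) 2e8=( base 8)3464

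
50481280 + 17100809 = 67582089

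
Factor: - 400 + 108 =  -292 =- 2^2 *73^1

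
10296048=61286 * 168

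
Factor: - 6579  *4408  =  -2^3* 3^2*17^1*19^1*29^1 * 43^1 = -29000232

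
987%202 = 179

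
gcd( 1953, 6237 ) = 63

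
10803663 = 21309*507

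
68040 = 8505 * 8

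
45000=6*7500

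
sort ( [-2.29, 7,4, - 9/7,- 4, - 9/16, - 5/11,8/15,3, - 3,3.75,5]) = [ -4, -3, - 2.29, - 9/7,-9/16, - 5/11 , 8/15 , 3,3.75, 4,5, 7]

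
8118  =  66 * 123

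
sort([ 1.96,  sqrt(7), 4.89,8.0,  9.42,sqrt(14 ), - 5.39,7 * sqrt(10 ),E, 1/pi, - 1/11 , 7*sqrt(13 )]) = [ - 5.39, - 1/11, 1/pi, 1.96, sqrt( 7 ), E,sqrt(14 ), 4.89, 8.0 , 9.42,7 * sqrt(10 ),7*sqrt(13 ) ] 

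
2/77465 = 2/77465 = 0.00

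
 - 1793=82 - 1875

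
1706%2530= 1706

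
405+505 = 910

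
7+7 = 14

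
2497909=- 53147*( - 47 ) 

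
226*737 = 166562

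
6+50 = 56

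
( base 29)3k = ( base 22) 4j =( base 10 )107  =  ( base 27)3q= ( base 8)153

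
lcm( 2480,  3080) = 190960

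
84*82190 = 6903960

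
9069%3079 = 2911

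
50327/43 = 1170 + 17/43 = 1170.40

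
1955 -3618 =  - 1663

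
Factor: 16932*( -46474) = -2^3* 3^1*17^1 * 19^1*83^1  *  1223^1 = -  786897768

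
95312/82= 47656/41 = 1162.34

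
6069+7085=13154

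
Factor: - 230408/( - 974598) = 115204/487299 = 2^2*3^( - 1)*83^1*127^( - 1)*347^1*1279^( - 1)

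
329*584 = 192136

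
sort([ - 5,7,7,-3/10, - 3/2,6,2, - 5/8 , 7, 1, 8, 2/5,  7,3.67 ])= [ - 5 , - 3/2 ,-5/8,- 3/10,2/5 , 1,2,3.67,6,7, 7 , 7,7,8 ]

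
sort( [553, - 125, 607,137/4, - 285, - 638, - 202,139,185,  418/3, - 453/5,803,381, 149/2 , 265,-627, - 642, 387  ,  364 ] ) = [ - 642,  -  638,-627,  -  285, - 202, - 125, - 453/5,137/4,149/2, 139,418/3,185,265,364,381, 387,553,607, 803]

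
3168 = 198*16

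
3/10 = 3/10 = 0.30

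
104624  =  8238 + 96386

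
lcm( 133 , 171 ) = 1197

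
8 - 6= 2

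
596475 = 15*39765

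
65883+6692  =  72575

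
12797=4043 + 8754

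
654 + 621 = 1275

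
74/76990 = 37/38495 = 0.00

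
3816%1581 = 654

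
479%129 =92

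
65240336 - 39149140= 26091196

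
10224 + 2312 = 12536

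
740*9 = 6660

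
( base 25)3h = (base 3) 10102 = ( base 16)5c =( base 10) 92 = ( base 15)62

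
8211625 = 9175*895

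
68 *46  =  3128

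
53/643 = 53/643 = 0.08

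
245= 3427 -3182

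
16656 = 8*2082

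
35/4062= 35/4062= 0.01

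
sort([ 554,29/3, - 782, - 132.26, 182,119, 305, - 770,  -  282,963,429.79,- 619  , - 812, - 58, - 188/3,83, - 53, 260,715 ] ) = [ - 812 , - 782 ,-770, - 619, - 282, - 132.26, - 188/3, - 58, - 53, 29/3,83,119, 182,260,305,429.79,554,715,963 ]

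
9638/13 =9638/13 = 741.38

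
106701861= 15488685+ 91213176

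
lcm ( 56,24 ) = 168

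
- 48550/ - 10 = 4855 + 0/1 = 4855.00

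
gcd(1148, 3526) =82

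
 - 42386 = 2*( - 21193 )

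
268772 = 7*38396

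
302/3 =302/3 =100.67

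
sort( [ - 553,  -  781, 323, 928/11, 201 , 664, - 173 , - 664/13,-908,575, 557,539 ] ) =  [-908,-781, -553,  -  173,-664/13, 928/11, 201, 323,539,557,575,664]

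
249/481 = 249/481 = 0.52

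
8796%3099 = 2598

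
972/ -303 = - 4 + 80/101 = -3.21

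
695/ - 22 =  - 695/22 = -  31.59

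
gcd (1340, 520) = 20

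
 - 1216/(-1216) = 1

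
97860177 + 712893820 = 810753997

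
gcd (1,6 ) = 1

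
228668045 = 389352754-160684709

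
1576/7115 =1576/7115 = 0.22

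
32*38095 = 1219040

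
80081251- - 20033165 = 100114416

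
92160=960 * 96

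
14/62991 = 14/62991 =0.00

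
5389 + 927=6316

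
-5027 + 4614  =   - 413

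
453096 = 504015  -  50919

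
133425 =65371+68054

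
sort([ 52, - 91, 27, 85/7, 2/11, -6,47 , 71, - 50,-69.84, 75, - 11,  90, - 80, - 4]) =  [- 91, - 80, - 69.84 , - 50, - 11, - 6, - 4, 2/11,85/7,27,47,52,71,75,90]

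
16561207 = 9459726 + 7101481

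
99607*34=3386638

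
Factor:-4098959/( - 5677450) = 2^(-1)*5^ ( - 2) * 271^( - 1)*419^( - 1 )*4098959^1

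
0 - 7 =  - 7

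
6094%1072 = 734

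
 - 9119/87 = -105+ 16/87= -  104.82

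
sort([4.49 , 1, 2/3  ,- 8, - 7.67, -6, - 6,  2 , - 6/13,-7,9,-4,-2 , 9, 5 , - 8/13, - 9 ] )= [- 9 ,-8,-7.67,-7,-6, - 6,-4, - 2, - 8/13,-6/13, 2/3,1, 2,4.49,5,  9,9] 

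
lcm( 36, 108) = 108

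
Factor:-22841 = - 7^1*13^1*251^1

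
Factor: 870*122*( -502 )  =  -2^3*3^1*5^1*29^1* 61^1*251^1= - 53282280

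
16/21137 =16/21137 = 0.00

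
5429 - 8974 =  - 3545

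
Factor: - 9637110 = -2^1 * 3^3*5^1*7^1*5099^1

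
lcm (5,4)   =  20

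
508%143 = 79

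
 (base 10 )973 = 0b1111001101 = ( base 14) 4D7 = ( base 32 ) UD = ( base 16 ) 3CD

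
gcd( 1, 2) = 1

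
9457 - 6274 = 3183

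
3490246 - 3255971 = 234275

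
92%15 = 2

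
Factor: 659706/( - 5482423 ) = -2^1*3^1*43^1 * 2557^1 * 5482423^( - 1)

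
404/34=11 + 15/17= 11.88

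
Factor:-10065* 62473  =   - 3^1*5^1*11^1*61^1*62473^1  =  - 628790745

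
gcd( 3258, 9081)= 9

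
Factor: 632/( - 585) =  - 2^3*3^( - 2)*5^( - 1)*13^ (-1)*79^1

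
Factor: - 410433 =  - 3^1*136811^1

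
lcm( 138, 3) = 138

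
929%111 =41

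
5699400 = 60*94990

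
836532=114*7338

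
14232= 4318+9914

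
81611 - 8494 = 73117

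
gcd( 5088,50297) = 53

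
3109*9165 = 28493985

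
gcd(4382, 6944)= 14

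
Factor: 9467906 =2^1* 7^1*676279^1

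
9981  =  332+9649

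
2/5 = 2/5 = 0.40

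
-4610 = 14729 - 19339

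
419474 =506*829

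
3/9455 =3/9455 = 0.00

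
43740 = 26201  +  17539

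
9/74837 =9/74837 = 0.00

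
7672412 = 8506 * 902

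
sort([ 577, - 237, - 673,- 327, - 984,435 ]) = [ - 984, - 673 , - 327, - 237,435,577]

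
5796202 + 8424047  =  14220249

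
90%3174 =90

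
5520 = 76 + 5444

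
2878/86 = 1439/43 = 33.47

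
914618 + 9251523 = 10166141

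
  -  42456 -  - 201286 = 158830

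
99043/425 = 233 + 18/425 = 233.04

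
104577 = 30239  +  74338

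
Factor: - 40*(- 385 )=2^3*5^2*7^1*11^1 = 15400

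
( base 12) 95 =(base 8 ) 161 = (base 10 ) 113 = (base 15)78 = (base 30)3n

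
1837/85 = 21 + 52/85=21.61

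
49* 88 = 4312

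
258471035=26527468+231943567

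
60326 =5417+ 54909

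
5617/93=60 + 37/93 = 60.40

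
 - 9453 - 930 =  - 10383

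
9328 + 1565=10893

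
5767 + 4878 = 10645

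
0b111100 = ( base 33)1R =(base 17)39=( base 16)3C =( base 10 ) 60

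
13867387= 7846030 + 6021357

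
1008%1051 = 1008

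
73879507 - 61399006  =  12480501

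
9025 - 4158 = 4867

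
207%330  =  207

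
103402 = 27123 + 76279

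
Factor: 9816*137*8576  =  11532936192 = 2^10 * 3^1*67^1*137^1*409^1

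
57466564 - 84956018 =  - 27489454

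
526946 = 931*566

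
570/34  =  285/17= 16.76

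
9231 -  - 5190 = 14421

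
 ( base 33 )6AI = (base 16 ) 1ae2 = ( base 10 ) 6882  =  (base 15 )208c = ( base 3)100102220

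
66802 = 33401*2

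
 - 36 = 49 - 85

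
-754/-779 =754/779 = 0.97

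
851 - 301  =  550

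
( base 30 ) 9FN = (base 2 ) 10000101111101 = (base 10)8573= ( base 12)4b65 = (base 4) 2011331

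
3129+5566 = 8695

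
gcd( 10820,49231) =541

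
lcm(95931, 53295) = 479655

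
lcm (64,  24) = 192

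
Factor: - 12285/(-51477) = 4095/17159 = 3^2*5^1 *7^1*13^1*17159^( - 1 )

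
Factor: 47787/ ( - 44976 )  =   -2^(-4)*17^1 = - 17/16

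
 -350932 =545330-896262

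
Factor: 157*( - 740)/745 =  - 2^2*37^1*149^( - 1 )*157^1 = - 23236/149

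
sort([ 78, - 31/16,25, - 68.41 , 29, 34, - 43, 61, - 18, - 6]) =[-68.41, - 43, - 18, - 6, - 31/16, 25, 29, 34,61,78] 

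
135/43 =3  +  6/43 = 3.14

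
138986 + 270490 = 409476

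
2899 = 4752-1853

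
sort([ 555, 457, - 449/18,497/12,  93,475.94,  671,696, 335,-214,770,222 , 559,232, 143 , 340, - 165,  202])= [ - 214 , - 165, - 449/18 , 497/12,93,143, 202,222,232,335,340,457,475.94,  555 , 559, 671 , 696,  770] 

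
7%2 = 1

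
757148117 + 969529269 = 1726677386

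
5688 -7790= - 2102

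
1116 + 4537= 5653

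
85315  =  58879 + 26436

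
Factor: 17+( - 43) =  - 26 = - 2^1*13^1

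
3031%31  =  24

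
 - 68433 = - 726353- - 657920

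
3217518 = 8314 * 387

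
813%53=18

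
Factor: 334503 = 3^3*13^1* 953^1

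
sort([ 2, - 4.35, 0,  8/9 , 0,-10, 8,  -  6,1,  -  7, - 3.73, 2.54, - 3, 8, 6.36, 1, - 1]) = [-10, - 7,-6, - 4.35, - 3.73, - 3,  -  1, 0, 0, 8/9,1,1,2 , 2.54,6.36, 8, 8]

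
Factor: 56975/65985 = 215/249=3^(  -  1)*5^1 * 43^1 *83^(-1)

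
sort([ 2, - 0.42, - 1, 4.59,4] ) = [-1, - 0.42, 2, 4, 4.59]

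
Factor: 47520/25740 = 24/13 = 2^3* 3^1 * 13^ ( - 1) 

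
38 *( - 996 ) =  - 37848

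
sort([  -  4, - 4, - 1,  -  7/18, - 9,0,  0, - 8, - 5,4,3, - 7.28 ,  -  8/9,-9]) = [  -  9, - 9,-8  , - 7.28, - 5,  -  4, - 4,-1,  -  8/9,  -  7/18 , 0,0,3,4]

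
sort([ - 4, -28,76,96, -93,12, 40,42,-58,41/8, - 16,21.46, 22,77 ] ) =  [ - 93, - 58, - 28, - 16,-4,41/8,12,21.46,22,40,42, 76, 77,96 ] 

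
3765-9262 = -5497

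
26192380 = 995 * 26324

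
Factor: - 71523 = - 3^4 * 883^1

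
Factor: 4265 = 5^1 * 853^1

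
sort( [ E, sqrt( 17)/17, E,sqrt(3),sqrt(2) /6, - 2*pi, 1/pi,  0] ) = [-2*pi , 0,  sqrt(2 ) /6 , sqrt(17)/17,  1/pi, sqrt(3),E,E ] 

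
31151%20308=10843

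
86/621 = 86/621= 0.14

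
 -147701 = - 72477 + -75224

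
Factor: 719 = 719^1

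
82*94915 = 7783030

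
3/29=3/29 = 0.10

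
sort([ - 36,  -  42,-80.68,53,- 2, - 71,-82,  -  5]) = [ - 82,-80.68, - 71 ,  -  42 , - 36,-5,-2,53 ] 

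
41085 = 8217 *5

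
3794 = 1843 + 1951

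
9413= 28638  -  19225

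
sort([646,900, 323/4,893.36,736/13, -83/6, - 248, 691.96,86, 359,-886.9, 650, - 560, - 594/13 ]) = [- 886.9, - 560, - 248, - 594/13,-83/6,736/13,323/4,86,359 , 646, 650,691.96,893.36, 900]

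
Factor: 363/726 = 1/2 = 2^(-1)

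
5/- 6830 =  - 1 + 1365/1366 = - 0.00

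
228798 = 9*25422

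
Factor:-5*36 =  - 2^2*3^2  *5^1 = - 180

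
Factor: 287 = 7^1*41^1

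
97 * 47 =4559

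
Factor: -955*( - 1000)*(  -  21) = -20055000 = -  2^3*3^1  *5^4*7^1*191^1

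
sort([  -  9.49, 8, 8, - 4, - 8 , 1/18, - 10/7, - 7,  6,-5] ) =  [ - 9.49 , - 8, - 7,-5, - 4, - 10/7, 1/18, 6, 8, 8]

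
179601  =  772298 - 592697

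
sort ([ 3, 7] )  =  [3, 7 ] 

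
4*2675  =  10700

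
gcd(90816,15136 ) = 15136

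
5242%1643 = 313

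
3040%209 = 114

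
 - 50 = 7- 57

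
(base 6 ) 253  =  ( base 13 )81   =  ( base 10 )105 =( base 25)45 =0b1101001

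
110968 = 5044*22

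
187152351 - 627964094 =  - 440811743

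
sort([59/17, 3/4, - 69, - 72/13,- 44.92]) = [ - 69, - 44.92,- 72/13, 3/4,  59/17]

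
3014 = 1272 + 1742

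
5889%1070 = 539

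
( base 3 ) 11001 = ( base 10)109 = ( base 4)1231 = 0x6D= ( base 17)67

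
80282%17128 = 11770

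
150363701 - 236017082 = -85653381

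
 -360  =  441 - 801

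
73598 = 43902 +29696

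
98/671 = 98/671= 0.15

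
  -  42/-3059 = 6/437 =0.01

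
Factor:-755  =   - 5^1*151^1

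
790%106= 48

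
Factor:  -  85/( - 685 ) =17/137  =  17^1*137^( - 1 ) 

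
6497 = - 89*( - 73 ) 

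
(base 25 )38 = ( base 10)83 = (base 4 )1103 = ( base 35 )2D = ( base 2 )1010011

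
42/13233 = 14/4411 = 0.00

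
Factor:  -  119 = -7^1*17^1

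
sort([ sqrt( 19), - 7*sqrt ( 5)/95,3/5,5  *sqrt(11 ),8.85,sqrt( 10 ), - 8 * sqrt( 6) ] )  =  [- 8*sqrt ( 6),-7*sqrt (5)/95,3/5 , sqrt( 10), sqrt( 19),8.85 , 5  *  sqrt( 11)]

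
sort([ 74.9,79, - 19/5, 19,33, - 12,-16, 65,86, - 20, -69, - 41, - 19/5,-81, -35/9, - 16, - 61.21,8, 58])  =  [ - 81 , - 69, - 61.21, - 41, - 20, - 16, - 16,  -  12, - 35/9, - 19/5, - 19/5,8, 19,33,58, 65,74.9 , 79, 86 ] 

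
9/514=9/514=0.02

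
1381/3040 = 1381/3040 = 0.45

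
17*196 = 3332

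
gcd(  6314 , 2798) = 2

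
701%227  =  20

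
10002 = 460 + 9542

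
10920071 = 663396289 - 652476218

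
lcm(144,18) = 144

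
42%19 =4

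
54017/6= 9002+5/6 = 9002.83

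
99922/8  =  49961/4 = 12490.25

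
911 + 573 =1484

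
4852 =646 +4206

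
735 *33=24255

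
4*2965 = 11860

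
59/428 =59/428 = 0.14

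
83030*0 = 0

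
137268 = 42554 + 94714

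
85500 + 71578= 157078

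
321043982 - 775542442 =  - 454498460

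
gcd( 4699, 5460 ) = 1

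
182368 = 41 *4448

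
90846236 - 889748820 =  - 798902584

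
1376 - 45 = 1331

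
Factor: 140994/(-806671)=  - 2^1*3^3*7^1*373^1*806671^(-1) 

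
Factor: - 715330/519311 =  - 2^1*5^1*7^1*11^1*13^( -1) * 43^ (-1 )  =  - 770/559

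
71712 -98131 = -26419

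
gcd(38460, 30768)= 7692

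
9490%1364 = 1306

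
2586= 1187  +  1399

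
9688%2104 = 1272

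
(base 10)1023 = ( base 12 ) 713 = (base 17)393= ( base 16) 3FF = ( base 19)2FG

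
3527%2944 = 583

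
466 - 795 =-329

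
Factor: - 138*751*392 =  - 40626096 =-2^4*3^1*7^2*23^1*751^1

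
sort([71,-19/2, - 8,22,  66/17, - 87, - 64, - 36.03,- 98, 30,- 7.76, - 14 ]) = [ - 98,-87, - 64, -36.03, - 14, - 19/2,  -  8, - 7.76, 66/17,22, 30, 71]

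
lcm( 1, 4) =4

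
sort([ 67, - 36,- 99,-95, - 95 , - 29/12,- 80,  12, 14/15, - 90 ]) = [- 99,- 95,-95,-90,  -  80,  -  36, - 29/12, 14/15,12,67]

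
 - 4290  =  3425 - 7715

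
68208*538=36695904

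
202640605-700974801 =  - 498334196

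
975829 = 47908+927921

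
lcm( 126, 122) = 7686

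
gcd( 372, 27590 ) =62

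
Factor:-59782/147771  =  -142/351 = - 2^1*3^( - 3 )*13^( - 1)*71^1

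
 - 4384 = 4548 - 8932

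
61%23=15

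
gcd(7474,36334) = 74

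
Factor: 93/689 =3^1* 13^( - 1 )*31^1*53^( - 1)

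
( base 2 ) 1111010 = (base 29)46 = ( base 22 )5C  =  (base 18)6e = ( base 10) 122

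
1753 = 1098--655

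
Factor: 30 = 2^1*3^1*5^1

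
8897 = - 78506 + 87403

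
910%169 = 65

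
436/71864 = 109/17966 = 0.01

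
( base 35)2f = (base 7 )151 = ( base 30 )2P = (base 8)125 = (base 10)85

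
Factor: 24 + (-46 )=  - 22 = -2^1*11^1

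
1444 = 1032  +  412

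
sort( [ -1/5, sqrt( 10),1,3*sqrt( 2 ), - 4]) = [ - 4,-1/5, 1, sqrt ( 10),  3*sqrt( 2)]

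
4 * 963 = 3852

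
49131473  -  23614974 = 25516499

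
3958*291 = 1151778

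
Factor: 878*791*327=227100846 = 2^1*3^1*7^1*109^1 * 113^1*439^1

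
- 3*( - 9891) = 29673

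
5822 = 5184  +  638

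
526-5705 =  - 5179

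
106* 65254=6916924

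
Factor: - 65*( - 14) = 910 = 2^1*5^1*7^1 * 13^1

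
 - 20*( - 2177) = 43540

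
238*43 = 10234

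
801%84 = 45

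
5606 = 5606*1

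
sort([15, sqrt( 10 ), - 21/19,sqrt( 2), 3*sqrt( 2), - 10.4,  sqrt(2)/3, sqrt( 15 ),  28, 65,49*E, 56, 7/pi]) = [-10.4, - 21/19,sqrt( 2) /3, sqrt(2 ), 7/pi,sqrt(10),sqrt( 15), 3 * sqrt( 2 ), 15,28, 56,65,49*E]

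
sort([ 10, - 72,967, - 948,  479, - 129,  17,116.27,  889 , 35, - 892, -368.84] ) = [ - 948,  -  892, - 368.84, - 129 ,  -  72 , 10,  17, 35, 116.27 , 479, 889, 967]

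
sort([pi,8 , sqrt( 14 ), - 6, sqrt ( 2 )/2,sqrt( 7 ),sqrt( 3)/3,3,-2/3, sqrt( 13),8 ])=[ - 6, - 2/3, sqrt ( 3 )/3  ,  sqrt( 2 ) /2,sqrt( 7 ),3,pi,sqrt( 13 ),sqrt(14),8,8]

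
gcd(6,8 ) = 2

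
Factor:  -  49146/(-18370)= 24573/9185 = 3^1*5^(-1)*11^( - 1) * 167^ ( - 1 )*8191^1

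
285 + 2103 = 2388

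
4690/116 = 2345/58 =40.43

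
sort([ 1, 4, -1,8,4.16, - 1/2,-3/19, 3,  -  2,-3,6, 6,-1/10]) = [  -  3,-2, - 1,-1/2, - 3/19, - 1/10,1,3, 4, 4.16, 6,6, 8]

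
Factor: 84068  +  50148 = 2^3*19^1*883^1 =134216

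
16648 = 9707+6941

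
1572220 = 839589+732631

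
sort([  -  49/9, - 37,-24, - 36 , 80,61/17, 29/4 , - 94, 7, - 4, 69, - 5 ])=[ - 94, - 37, - 36  ,-24,-49/9, - 5, - 4,  61/17, 7 , 29/4,69, 80] 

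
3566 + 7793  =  11359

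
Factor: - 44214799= - 79^1*359^1*1559^1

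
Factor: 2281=2281^1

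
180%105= 75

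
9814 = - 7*(-1402 )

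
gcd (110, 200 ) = 10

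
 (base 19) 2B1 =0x3a4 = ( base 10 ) 932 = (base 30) 112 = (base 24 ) 1ek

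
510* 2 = 1020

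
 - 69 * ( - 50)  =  3450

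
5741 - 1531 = 4210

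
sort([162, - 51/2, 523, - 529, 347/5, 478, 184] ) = [-529 , - 51/2, 347/5, 162,  184, 478, 523 ]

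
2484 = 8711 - 6227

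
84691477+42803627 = 127495104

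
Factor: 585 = 3^2*5^1*13^1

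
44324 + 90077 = 134401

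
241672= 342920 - 101248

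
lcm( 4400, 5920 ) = 325600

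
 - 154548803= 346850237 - 501399040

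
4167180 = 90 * 46302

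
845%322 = 201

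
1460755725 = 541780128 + 918975597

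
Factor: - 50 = -2^1*5^2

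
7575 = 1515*5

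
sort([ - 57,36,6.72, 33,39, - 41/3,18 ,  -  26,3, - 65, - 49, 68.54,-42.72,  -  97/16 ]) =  [-65, - 57, - 49,-42.72 ,-26, - 41/3, - 97/16, 3,6.72, 18,33 , 36, 39, 68.54 ]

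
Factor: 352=2^5 * 11^1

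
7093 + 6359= 13452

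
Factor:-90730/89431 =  -2^1 * 5^1 * 43^1* 211^1 *89431^(-1) 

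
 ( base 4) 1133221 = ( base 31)6be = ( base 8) 13751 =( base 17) 1431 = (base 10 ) 6121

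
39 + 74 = 113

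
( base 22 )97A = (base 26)6HM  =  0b1000110101000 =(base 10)4520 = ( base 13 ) 2099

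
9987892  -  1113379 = 8874513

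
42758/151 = 42758/151 = 283.17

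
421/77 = 5 + 36/77 = 5.47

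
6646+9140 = 15786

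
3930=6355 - 2425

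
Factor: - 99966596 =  - 2^2*17^1*29^1*163^1*311^1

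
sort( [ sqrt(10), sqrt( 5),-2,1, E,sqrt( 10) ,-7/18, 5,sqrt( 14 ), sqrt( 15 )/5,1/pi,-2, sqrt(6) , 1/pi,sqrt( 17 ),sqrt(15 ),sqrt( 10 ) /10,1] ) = [ - 2, - 2,-7/18,sqrt( 10)/10,1/pi,1/pi,  sqrt ( 15)/5, 1,1,sqrt( 5), sqrt( 6 ),E , sqrt( 10),  sqrt ( 10 ), sqrt( 14 )  ,  sqrt( 15), sqrt(17), 5]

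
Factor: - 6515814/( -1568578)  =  3257907/784289=3^1*11^(-1)*37^(  -  1 )*41^(- 1) * 47^( - 1 )*157^1*6917^1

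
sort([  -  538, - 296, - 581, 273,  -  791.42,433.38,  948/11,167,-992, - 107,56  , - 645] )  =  [  -  992,- 791.42,-645,-581, - 538, - 296, - 107, 56, 948/11,167,273, 433.38 ]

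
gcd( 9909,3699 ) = 27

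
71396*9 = 642564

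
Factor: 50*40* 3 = 2^4*3^1*5^3= 6000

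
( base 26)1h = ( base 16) 2b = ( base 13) 34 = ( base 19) 25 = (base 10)43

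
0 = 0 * 344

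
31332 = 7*4476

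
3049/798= 3 + 655/798= 3.82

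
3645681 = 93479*39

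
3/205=3/205 = 0.01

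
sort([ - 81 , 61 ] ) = [ - 81,61]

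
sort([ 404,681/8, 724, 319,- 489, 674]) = [-489, 681/8,319, 404, 674, 724 ]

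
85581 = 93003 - 7422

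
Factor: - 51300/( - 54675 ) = 2^2 *3^( - 4 )*19^1 = 76/81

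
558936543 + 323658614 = 882595157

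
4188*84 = 351792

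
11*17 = 187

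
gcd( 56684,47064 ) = 148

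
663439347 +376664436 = 1040103783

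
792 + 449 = 1241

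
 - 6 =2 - 8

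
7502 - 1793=5709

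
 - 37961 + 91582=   53621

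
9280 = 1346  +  7934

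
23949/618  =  38+155/206 = 38.75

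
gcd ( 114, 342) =114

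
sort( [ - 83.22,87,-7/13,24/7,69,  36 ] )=[ - 83.22 , - 7/13, 24/7, 36,69, 87] 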